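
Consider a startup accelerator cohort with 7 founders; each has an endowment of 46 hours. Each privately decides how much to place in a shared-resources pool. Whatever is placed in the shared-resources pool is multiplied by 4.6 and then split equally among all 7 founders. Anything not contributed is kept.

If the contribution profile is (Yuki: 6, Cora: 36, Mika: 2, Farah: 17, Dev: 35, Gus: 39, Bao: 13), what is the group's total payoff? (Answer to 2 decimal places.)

854.80 hours

Total contributed: 6 + 36 + 2 + 17 + 35 + 39 + 13 = 148; total kept: 7 × 46 − 148 = 174.
The shared-resources pool pays out 4.6 × 148 = 680.80 in aggregate.
Group total = 174 + 680.80 = 854.80.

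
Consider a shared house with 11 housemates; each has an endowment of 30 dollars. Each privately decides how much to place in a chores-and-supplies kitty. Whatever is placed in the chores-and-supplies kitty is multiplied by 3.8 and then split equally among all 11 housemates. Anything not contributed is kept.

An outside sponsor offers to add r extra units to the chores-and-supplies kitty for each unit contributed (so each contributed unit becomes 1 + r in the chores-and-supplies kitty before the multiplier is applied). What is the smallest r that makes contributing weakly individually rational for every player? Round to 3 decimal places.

With matching at rate r, one contributed unit becomes (1 + r) in the chores-and-supplies kitty and returns 3.8 × (1 + r) / 11 to the contributor.
Setting this equal to 1: 1 + r = 11/3.8 = 2.8947.
So the minimum matching rate is r = 2.8947 − 1 = 1.895.

1.895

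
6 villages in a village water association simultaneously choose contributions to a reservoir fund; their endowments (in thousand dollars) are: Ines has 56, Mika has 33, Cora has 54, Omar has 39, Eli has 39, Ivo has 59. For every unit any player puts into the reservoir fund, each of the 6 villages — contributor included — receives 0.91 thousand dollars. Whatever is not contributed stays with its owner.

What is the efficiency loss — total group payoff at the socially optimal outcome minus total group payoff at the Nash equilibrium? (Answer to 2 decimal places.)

1248.80 thousand dollars

The private return per contributed unit is 0.91 < 1 for everyone, so the Nash equilibrium is zero contribution and the group total is Σ E_j = 56 + 33 + 54 + 39 + 39 + 59 = 280.
Each contributed unit returns 5.460 to the group, so the social optimum is full contribution by everyone: group total = 5.460 × 280 = 1528.80.
Efficiency loss = (5.460 − 1) × 280 = 1248.80.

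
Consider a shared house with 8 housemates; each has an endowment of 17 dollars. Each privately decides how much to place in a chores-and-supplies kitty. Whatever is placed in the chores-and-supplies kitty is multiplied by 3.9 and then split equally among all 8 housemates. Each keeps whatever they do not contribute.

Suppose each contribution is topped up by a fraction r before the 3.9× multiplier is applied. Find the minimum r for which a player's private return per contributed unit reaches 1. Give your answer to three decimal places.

With matching at rate r, one contributed unit becomes (1 + r) in the chores-and-supplies kitty and returns 3.9 × (1 + r) / 8 to the contributor.
Setting this equal to 1: 1 + r = 8/3.9 = 2.0513.
So the minimum matching rate is r = 2.0513 − 1 = 1.051.

1.051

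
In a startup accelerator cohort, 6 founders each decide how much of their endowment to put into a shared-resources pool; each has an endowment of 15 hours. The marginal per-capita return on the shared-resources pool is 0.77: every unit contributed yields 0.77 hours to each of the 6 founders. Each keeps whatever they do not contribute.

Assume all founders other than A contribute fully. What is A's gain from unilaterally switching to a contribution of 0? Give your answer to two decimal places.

Switching from a contribution of 15 to 0 lets A keep an extra 15 hours, but lowers the shared-resources pool by 15, which costs A their own share of that drop: 0.77 × 15 = 11.55.
Net gain = 15 − 11.55 = 3.45. The private return per contributed unit (0.77) is below 1, so free-riding is indeed the best response regardless of what the others do.

3.45 hours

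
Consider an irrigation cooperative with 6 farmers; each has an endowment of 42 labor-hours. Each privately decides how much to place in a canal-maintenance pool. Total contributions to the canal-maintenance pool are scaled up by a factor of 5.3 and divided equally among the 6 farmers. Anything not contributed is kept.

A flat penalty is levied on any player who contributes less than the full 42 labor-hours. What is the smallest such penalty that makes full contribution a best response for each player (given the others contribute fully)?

Given the others contribute fully, the best deviation is to contribute 0 (any partial contribution still incurs the fine and gives up units whose private return 0.8833 is below 1).
Deviating from 42 to 0 saves 42 labor-hours but forfeits the deviator's share of the drop in the canal-maintenance pool: 5.3/6 × 42 = 37.10.
So the deviation gain is 42 − 37.10 = 4.90, and the fine must be at least 4.90 labor-hours to wipe it out.

4.90 labor-hours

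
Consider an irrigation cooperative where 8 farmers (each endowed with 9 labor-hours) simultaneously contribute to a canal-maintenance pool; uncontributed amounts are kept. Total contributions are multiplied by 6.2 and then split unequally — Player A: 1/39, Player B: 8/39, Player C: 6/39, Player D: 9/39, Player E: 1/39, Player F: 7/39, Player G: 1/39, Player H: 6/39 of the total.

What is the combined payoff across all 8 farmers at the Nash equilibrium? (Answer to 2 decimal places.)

212.40 labor-hours

Player j's private return per contributed unit is 6.2 × (j's share). Contributing is weakly dominant for j when that share is at least 1/6.2 = 0.1613, and contributing 0 is dominant otherwise.
Player B, Player D and Player F are above the threshold, contributing 9 each; the remaining 5 contribute 0. Total contributed: 27.
The canal-maintenance pool pays out 6.2 × 27 = 167.40 in total (split across the unequal shares, but the aggregate is all that matters for the group sum).
The 5 free-riders keep 9 each, adding 45. Group total = 45 + 167.40 = 212.40.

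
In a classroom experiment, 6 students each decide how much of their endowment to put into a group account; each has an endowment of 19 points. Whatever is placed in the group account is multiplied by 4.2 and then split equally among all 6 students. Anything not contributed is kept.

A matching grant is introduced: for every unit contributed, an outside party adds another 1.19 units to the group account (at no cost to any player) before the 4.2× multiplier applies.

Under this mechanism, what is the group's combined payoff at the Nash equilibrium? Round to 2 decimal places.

1048.57 points

With the mechanism, a contributed unit returns 4.2 × 2.19 / 6 = 1.5330 per unit of net cost to the contributor — now above 1 — so contributing fully is weakly dominant for every player.
So the Nash equilibrium is full contribution by all 6; the group earns 4.2 × 2.19 × 114 = 1048.57.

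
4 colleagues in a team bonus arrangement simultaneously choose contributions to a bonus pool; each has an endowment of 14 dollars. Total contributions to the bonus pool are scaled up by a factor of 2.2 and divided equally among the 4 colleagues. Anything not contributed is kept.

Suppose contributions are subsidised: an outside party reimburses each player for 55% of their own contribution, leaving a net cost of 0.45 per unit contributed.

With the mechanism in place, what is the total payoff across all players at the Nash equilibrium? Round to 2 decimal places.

154.00 dollars

The effective private return per unit is now (2.2/4) / 0.45 = 1.2222 > 1, so every player's dominant strategy flips to full contribution.
So the Nash equilibrium is full contribution by all 4; the group earns 4 × (14 × 0.55 + 2.2 × 14) = 154.00.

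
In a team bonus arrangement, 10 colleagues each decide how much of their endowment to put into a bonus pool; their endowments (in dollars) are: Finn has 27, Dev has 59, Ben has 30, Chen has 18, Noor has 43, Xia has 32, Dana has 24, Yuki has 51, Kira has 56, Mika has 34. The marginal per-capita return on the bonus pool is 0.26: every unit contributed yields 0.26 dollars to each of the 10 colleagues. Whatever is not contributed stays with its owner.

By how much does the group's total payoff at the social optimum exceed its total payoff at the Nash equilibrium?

598.40 dollars

The private return per contributed unit is 0.26 < 1 for everyone, so the Nash equilibrium is zero contribution and the group total is Σ E_j = 27 + 59 + 30 + 18 + 43 + 32 + 24 + 51 + 56 + 34 = 374.
Each contributed unit returns 2.600 to the group, so the social optimum is full contribution by everyone: group total = 2.600 × 374 = 972.40.
Efficiency loss = (2.600 − 1) × 374 = 598.40.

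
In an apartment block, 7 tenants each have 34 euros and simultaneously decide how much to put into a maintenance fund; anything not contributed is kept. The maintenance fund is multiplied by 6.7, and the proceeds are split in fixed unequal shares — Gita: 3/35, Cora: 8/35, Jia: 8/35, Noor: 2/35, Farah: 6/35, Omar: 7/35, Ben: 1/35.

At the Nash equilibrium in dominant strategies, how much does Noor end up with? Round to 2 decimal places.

86.07 euros

For player j, contributing a unit is worthwhile iff 6.7 × (j's share) ≥ 1, i.e. iff j's share is at least 0.1493.
Cora, Jia, Farah and Omar clear that bar, contributing 34 each; the remaining 3 contribute 0. Total contributed: 136.
Noor keeps 34 and receives 6.7 × 136 × 2/35 = 52.07 from the maintenance fund, for a payoff of 86.07.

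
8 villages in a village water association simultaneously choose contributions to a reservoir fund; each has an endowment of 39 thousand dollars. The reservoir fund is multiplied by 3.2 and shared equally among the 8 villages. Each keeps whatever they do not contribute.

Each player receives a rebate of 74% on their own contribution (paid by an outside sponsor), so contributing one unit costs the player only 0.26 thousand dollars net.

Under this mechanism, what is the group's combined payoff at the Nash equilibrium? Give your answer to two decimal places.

1229.28 thousand dollars

The effective private return per unit is now (3.2/8) / 0.26 = 1.5385 > 1, so every player's dominant strategy flips to full contribution.
At the Nash equilibrium everyone contributes 39. Group total payoff = 8 × (39 × 0.74 + 3.2 × 39) = 1229.28.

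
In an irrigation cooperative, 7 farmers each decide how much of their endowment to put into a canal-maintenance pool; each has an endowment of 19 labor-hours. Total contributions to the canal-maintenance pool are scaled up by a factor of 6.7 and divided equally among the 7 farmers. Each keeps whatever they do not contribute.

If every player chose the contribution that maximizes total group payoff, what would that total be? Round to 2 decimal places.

Each contributed unit returns 6.700 to the group as a whole (0.9571 to each of 7 players), which exceeds 1, so the social optimum is full contribution: group total = 6.700 × 133 = 891.10.

891.10 labor-hours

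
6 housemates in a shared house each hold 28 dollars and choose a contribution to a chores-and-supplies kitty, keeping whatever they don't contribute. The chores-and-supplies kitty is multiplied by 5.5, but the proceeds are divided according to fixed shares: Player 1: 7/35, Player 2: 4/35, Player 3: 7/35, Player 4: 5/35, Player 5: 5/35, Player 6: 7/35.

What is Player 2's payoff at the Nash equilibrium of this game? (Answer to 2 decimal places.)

Player j's private return per contributed unit is 5.5 × (j's share). Contributing is weakly dominant for j when that share is at least 1/5.5 = 0.1818, and contributing 0 is dominant otherwise.
The shares above 0.1818 belong to Player 1, Player 3 and Player 6, contributing 28 each; the remaining 3 contribute 0. Total contributed: 84.
Player 2 keeps 28 and receives 5.5 × 84 × 4/35 = 52.80 from the chores-and-supplies kitty, for a payoff of 80.80.

80.80 dollars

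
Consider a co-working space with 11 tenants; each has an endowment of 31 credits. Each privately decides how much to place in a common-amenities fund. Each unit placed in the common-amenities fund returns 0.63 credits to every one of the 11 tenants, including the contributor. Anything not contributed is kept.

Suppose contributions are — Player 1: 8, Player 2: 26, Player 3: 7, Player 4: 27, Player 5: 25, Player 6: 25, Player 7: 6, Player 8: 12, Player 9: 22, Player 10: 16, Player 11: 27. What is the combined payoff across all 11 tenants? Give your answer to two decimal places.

Total contributed: 8 + 26 + 7 + 27 + 25 + 25 + 6 + 12 + 22 + 16 + 27 = 201; total kept: 11 × 31 − 201 = 140.
The common-amenities fund pays out 0.63 × 11 × 201 = 1392.93 in aggregate.
Group total = 140 + 1392.93 = 1532.93.

1532.93 credits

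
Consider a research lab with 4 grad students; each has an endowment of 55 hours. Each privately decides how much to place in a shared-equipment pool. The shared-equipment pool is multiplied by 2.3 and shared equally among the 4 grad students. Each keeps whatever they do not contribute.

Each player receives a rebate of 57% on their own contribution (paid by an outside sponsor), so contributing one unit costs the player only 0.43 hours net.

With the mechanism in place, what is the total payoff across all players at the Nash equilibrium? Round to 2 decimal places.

The effective private return per unit is now (2.3/4) / 0.43 = 1.3372 > 1, so every player's dominant strategy flips to full contribution.
At the Nash equilibrium everyone contributes 55. Group total payoff = 4 × (55 × 0.57 + 2.3 × 55) = 631.40.

631.40 hours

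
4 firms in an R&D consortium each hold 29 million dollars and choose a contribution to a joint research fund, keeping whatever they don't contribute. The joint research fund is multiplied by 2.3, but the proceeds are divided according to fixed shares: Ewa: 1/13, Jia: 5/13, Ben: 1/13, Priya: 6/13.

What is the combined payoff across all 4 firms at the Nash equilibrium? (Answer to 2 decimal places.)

153.70 million dollars

Player j's private return per contributed unit is 2.3 × (j's share). Contributing is weakly dominant for j when that share is at least 1/2.3 = 0.4348, and contributing 0 is dominant otherwise.
The only share above 0.4348 is Priya's 6/13, contributing 29; the remaining 3 contribute 0. Total contributed: 29.
The joint research fund pays out 2.3 × 29 = 66.70 in total (split across the unequal shares, but the aggregate is all that matters for the group sum).
The 3 free-riders keep 29 each, adding 87. Group total = 87 + 66.70 = 153.70.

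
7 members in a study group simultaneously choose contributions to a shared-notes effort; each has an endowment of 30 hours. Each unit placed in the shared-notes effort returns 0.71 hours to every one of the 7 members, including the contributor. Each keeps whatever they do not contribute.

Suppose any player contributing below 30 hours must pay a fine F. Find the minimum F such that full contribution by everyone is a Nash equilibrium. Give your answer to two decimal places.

8.70 hours

Given the others contribute fully, the best deviation is to contribute 0 (any partial contribution still incurs the fine and gives up units whose private return 0.71 is below 1).
Deviating from 30 to 0 saves 30 hours but forfeits the deviator's share of the drop in the shared-notes effort: 0.71 × 30 = 21.30.
So the deviation gain is 30 − 21.30 = 8.70, and the fine must be at least 8.70 hours to wipe it out.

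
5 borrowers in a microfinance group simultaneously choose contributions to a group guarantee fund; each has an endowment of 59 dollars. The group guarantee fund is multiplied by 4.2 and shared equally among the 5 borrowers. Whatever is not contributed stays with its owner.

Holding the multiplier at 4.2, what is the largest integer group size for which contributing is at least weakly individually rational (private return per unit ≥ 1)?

4

Private return per unit is 4.2/(group size), which is ≥ 1 whenever the group size is ≤ 4.2.
The largest such integer is 4.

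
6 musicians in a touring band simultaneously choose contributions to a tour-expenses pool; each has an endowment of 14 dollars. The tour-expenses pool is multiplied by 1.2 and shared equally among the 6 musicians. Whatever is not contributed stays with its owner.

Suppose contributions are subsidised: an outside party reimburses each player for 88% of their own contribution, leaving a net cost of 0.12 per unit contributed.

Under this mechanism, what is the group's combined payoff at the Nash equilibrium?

The effective private return per unit is now (1.2/6) / 0.12 = 1.6667 > 1, so every player's dominant strategy flips to full contribution.
So the Nash equilibrium is full contribution by all 6; the group earns 6 × (14 × 0.88 + 1.2 × 14) = 174.72.

174.72 dollars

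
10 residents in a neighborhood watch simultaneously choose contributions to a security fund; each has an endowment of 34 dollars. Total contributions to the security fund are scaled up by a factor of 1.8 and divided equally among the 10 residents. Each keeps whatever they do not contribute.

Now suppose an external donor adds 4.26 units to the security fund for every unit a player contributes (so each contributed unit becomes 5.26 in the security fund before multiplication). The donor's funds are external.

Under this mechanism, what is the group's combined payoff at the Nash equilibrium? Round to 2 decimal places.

340.00 dollars

Even with the mechanism, each unit contributed returns only 1.8 × 5.26 / 10 = 0.9468 per unit of net cost, so contributing nothing is still dominant.
Everyone keeps their endowment and the group total is 10 × 34 = 340.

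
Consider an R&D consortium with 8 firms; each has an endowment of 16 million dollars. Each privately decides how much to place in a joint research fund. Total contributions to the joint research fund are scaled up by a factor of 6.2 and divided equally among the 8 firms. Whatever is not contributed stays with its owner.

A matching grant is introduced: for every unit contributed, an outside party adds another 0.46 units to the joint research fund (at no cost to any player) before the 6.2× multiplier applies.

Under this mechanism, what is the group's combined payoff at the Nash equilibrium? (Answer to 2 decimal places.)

1158.66 million dollars

The effective private return per unit is now 6.2 × 1.46 / 8 = 1.1315 > 1, so every player's dominant strategy flips to full contribution.
So the Nash equilibrium is full contribution by all 8; the group earns 6.2 × 1.46 × 128 = 1158.66.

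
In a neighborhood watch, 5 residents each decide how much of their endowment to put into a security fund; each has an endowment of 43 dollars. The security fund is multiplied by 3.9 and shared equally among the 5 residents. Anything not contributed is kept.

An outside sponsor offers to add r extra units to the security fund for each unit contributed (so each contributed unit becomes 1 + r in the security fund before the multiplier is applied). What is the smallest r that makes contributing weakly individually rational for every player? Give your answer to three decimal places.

With matching at rate r, one contributed unit becomes (1 + r) in the security fund and returns 3.9 × (1 + r) / 5 to the contributor.
Setting this equal to 1: 1 + r = 5/3.9 = 1.2821.
So the minimum matching rate is r = 1.2821 − 1 = 0.282.

0.282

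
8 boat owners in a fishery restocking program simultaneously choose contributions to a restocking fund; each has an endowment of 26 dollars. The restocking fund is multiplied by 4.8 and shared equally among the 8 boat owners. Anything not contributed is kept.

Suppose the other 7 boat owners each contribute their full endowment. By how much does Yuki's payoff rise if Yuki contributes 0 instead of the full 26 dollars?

Switching from a contribution of 26 to 0 lets Yuki keep an extra 26 dollars, but lowers the restocking fund by 26, which costs Yuki their own share of that drop: 4.8/8 × 26 = 15.60.
Net gain = 26 − 15.60 = 10.40. The private return per contributed unit (0.6000) is below 1, so free-riding is indeed the best response regardless of what the others do.

10.40 dollars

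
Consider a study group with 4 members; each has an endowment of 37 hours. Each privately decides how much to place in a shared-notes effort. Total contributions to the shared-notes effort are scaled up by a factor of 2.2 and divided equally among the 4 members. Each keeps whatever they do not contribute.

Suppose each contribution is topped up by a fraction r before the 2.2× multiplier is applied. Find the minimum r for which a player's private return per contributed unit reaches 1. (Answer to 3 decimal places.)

0.818

With matching at rate r, one contributed unit becomes (1 + r) in the shared-notes effort and returns 2.2 × (1 + r) / 4 to the contributor.
Setting this equal to 1: 1 + r = 4/2.2 = 1.8182.
So the minimum matching rate is r = 1.8182 − 1 = 0.818.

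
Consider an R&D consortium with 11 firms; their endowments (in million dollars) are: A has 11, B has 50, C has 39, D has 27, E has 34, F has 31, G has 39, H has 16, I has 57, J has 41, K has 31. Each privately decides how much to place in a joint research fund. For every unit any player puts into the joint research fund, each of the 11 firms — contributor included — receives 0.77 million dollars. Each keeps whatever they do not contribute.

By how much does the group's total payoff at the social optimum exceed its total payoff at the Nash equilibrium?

The private return per contributed unit is 0.77 < 1 for everyone, so the Nash equilibrium is zero contribution and the group total is Σ E_j = 11 + 50 + 39 + 27 + 34 + 31 + 39 + 16 + 57 + 41 + 31 = 376.
Each contributed unit returns 8.470 to the group, so the social optimum is full contribution by everyone: group total = 8.470 × 376 = 3184.72.
Efficiency loss = (8.470 − 1) × 376 = 2808.72.

2808.72 million dollars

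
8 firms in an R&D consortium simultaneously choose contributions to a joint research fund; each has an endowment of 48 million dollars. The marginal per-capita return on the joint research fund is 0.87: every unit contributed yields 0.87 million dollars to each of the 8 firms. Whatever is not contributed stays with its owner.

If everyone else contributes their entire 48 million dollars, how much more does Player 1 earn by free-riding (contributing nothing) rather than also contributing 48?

6.24 million dollars

Switching from a contribution of 48 to 0 lets Player 1 keep an extra 48 million dollars, but lowers the joint research fund by 48, which costs Player 1 their own share of that drop: 0.87 × 48 = 41.76.
Net gain = 48 − 41.76 = 6.24. The private return per contributed unit (0.87) is below 1, so free-riding is indeed the best response regardless of what the others do.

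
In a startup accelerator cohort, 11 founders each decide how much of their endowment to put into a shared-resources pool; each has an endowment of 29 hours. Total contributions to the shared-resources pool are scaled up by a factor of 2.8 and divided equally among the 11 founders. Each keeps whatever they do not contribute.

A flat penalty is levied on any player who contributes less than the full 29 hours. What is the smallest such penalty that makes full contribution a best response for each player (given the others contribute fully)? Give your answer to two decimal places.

Given the others contribute fully, the best deviation is to contribute 0 (any partial contribution still incurs the fine and gives up units whose private return 0.2545 is below 1).
Deviating from 29 to 0 saves 29 hours but forfeits the deviator's share of the drop in the shared-resources pool: 2.8/11 × 29 = 7.38.
So the deviation gain is 29 − 7.38 = 21.62, and the fine must be at least 21.62 hours to wipe it out.

21.62 hours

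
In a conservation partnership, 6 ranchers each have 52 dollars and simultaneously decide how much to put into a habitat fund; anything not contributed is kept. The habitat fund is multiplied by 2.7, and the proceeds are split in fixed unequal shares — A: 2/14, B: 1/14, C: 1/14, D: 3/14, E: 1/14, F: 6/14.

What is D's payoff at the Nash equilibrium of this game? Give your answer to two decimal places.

Player j's private return per contributed unit is 2.7 × (j's share). Contributing is weakly dominant for j when that share is at least 1/2.7 = 0.3704, and contributing 0 is dominant otherwise.
The only share above 0.3704 is F's 6/14, contributing 52; the remaining 5 contribute 0. Total contributed: 52.
D keeps 52 and receives 2.7 × 52 × 3/14 = 30.09 from the habitat fund, for a payoff of 82.09.

82.09 dollars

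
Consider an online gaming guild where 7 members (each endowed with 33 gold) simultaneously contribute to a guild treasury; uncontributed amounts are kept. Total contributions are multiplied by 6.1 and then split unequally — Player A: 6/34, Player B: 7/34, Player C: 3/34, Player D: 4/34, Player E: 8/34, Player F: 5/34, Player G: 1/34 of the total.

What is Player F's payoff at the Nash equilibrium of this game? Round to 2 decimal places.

121.81 gold

Player j's private return per contributed unit is 6.1 × (j's share). Contributing is weakly dominant for j when that share is at least 1/6.1 = 0.1639, and contributing 0 is dominant otherwise.
Player A, Player B and Player E clear that bar, contributing 33 each; the remaining 4 contribute 0. Total contributed: 99.
Player F keeps 33 and receives 6.1 × 99 × 5/34 = 88.81 from the guild treasury, for a payoff of 121.81.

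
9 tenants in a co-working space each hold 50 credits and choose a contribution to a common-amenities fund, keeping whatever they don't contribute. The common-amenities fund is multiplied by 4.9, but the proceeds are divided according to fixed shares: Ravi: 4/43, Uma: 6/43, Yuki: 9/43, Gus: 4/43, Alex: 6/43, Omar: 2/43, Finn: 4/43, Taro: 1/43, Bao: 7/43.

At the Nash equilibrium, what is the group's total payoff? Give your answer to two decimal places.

645.00 credits

Each unit j contributes comes back to j as 4.9 × (j's share), so j prefers to contribute only if that share exceeds 1/4.9 = 0.2041; otherwise keeping the unit dominates.
Yuki alone (share 9/43) is above the threshold, contributing 50; the remaining 8 contribute 0. Total contributed: 50.
The common-amenities fund pays out 4.9 × 50 = 245.00 in total (split across the unequal shares, but the aggregate is all that matters for the group sum).
The 8 free-riders keep 50 each, adding 400. Group total = 400 + 245.00 = 645.00.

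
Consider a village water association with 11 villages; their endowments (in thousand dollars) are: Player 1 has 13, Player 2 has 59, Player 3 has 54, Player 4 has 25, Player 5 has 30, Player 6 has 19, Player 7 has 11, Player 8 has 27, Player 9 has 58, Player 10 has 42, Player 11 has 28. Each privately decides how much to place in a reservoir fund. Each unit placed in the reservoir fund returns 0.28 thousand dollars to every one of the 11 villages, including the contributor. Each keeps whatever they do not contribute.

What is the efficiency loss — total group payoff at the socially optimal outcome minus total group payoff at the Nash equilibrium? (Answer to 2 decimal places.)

The private return per contributed unit is 0.28 < 1 for everyone, so the Nash equilibrium is zero contribution and the group total is Σ E_j = 13 + 59 + 54 + 25 + 30 + 19 + 11 + 27 + 58 + 42 + 28 = 366.
Each contributed unit returns 3.080 to the group, so the social optimum is full contribution by everyone: group total = 3.080 × 366 = 1127.28.
Efficiency loss = (3.080 − 1) × 366 = 761.28.

761.28 thousand dollars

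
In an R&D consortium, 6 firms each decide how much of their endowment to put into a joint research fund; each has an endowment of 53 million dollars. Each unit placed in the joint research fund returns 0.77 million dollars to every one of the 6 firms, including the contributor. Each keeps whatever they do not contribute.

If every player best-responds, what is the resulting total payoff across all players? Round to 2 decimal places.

The private return per contributed unit is 0.77 < 1, so contributing 0 is dominant for every player. At the Nash equilibrium everyone keeps their 53, and the group total is 6 × 53 = 318.

318.00 million dollars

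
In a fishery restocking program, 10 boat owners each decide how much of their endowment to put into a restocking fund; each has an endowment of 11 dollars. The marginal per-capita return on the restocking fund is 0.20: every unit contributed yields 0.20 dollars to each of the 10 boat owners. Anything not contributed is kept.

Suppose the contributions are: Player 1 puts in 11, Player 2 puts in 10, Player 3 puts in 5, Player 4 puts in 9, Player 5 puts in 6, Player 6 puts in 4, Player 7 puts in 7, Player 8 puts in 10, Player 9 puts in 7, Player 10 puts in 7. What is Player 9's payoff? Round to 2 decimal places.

19.20 dollars

Total contributed: 11 + 10 + 5 + 9 + 6 + 4 + 7 + 10 + 7 + 7 = 76.
Each receives 0.20 × 76 = 15.20 from the restocking fund.
Player 9 keeps 11 − 7 = 4, so Player 9's payoff is 4 + 15.20 = 19.20.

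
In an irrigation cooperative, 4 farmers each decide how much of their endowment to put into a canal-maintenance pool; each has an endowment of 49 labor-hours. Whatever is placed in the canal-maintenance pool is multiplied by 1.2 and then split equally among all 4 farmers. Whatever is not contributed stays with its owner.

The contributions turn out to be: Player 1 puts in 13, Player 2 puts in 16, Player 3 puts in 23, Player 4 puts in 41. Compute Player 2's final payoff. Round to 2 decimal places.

Total contributed: 13 + 16 + 23 + 41 = 93.
Each receives 1.2 × 93 / 4 = 27.90 from the canal-maintenance pool.
Player 2 keeps 49 − 16 = 33, so Player 2's payoff is 33 + 27.90 = 60.90.

60.90 labor-hours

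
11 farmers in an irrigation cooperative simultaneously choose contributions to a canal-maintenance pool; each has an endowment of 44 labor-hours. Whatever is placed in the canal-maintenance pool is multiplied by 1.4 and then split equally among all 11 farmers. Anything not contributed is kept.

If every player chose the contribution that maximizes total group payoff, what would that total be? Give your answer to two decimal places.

Each contributed unit returns 1.400 to the group as a whole (0.1273 to each of 11 players), which exceeds 1, so the social optimum is full contribution: group total = 1.400 × 484 = 677.60.

677.60 labor-hours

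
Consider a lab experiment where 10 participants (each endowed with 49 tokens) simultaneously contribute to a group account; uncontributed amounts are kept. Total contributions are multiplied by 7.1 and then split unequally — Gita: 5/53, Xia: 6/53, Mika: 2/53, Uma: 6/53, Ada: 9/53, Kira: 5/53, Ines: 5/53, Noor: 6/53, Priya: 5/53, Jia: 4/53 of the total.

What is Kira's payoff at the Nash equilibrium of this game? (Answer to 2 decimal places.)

81.82 tokens

For player j, contributing a unit is worthwhile iff 7.1 × (j's share) ≥ 1, i.e. iff j's share is at least 0.1408.
The only share above 0.1408 is Ada's 9/53, contributing 49; the remaining 9 contribute 0. Total contributed: 49.
Kira keeps 49 and receives 7.1 × 49 × 5/53 = 32.82 from the group account, for a payoff of 81.82.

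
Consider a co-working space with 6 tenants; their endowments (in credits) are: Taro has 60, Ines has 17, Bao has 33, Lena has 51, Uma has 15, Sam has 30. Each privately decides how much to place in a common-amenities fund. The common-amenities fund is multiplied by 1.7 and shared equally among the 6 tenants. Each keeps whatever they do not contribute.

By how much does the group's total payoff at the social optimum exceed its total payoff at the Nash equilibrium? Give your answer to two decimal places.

The private return per contributed unit is 1.7/6 = 0.2833 < 1 for every player regardless of endowment, so the Nash equilibrium is zero contribution and the group total is Σ E_j = 60 + 17 + 33 + 51 + 15 + 30 = 206.
Each contributed unit returns 1.700 to the group, so the social optimum is full contribution by everyone: group total = 1.700 × 206 = 350.20.
Efficiency loss = (1.700 − 1) × 206 = 144.20.

144.20 credits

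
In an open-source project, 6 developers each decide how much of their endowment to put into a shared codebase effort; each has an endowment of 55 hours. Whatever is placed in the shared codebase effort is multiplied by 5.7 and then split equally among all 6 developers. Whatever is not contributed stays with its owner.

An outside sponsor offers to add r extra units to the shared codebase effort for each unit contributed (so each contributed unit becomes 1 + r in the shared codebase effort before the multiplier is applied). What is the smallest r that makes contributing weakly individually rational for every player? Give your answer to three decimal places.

With matching at rate r, one contributed unit becomes (1 + r) in the shared codebase effort and returns 5.7 × (1 + r) / 6 to the contributor.
Setting this equal to 1: 1 + r = 6/5.7 = 1.0526.
So the minimum matching rate is r = 1.0526 − 1 = 0.053.

0.053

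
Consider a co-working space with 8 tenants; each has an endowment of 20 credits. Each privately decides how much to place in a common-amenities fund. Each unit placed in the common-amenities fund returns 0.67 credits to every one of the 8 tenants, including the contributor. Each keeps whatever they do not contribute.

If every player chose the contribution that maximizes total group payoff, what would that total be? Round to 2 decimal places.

857.60 credits

Each contributed unit returns 5.360 to the group as a whole (0.67 to each of 8 players), which exceeds 1, so the social optimum is full contribution: group total = 5.360 × 160 = 857.60.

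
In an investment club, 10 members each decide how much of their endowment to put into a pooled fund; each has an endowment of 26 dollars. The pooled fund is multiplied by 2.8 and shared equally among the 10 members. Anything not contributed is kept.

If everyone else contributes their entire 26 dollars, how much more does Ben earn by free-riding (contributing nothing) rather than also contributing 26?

Switching from a contribution of 26 to 0 lets Ben keep an extra 26 dollars, but lowers the pooled fund by 26, which costs Ben their own share of that drop: 2.8/10 × 26 = 7.28.
Net gain = 26 − 7.28 = 18.72. The private return per contributed unit (0.2800) is below 1, so free-riding is indeed the best response regardless of what the others do.

18.72 dollars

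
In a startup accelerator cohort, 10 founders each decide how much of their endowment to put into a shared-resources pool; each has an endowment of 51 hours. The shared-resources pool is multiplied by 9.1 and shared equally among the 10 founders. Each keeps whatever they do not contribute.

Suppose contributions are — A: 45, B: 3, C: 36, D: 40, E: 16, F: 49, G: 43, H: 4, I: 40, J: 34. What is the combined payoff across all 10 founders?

3021.00 hours

Total contributed: 45 + 3 + 36 + 40 + 16 + 49 + 43 + 4 + 40 + 34 = 310; total kept: 10 × 51 − 310 = 200.
The shared-resources pool pays out 9.1 × 310 = 2821.00 in aggregate.
Group total = 200 + 2821.00 = 3021.00.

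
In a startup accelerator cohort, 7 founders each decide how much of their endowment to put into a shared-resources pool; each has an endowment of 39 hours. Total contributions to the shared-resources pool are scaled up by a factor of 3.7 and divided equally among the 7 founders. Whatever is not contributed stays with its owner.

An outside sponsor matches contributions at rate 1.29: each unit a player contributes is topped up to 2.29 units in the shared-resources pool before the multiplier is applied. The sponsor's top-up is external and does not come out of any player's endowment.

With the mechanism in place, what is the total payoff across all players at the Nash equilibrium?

2313.13 hours

With the mechanism, a contributed unit returns 3.7 × 2.29 / 7 = 1.2104 per unit of net cost to the contributor — now above 1 — so contributing fully is weakly dominant for every player.
So the Nash equilibrium is full contribution by all 7; the group earns 3.7 × 2.29 × 273 = 2313.13.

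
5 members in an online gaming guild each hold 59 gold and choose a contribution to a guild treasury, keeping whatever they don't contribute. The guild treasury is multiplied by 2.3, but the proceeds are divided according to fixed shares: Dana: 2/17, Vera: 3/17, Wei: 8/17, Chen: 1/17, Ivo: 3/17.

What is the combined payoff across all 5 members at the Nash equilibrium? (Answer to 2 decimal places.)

Player j's private return per contributed unit is 2.3 × (j's share). Contributing is weakly dominant for j when that share is at least 1/2.3 = 0.4348, and contributing 0 is dominant otherwise.
The only share above 0.4348 is Wei's 8/17, contributing 59; the remaining 4 contribute 0. Total contributed: 59.
The guild treasury pays out 2.3 × 59 = 135.70 in total (split across the unequal shares, but the aggregate is all that matters for the group sum).
The 4 free-riders keep 59 each, adding 236. Group total = 236 + 135.70 = 371.70.

371.70 gold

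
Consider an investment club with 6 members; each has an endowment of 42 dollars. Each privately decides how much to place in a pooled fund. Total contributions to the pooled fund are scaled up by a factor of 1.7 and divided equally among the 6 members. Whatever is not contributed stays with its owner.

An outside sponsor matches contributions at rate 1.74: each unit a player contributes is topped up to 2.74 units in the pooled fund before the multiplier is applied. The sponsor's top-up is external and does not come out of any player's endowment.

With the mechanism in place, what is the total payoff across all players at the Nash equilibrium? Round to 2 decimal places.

252.00 dollars

The effective private return is 1.7 × 2.74 / 6 = 0.7763, which is still under 1, so the mechanism doesn't change anyone's dominant strategy: zero contribution.
At the Nash equilibrium no one contributes; group total payoff = 6 × 42 = 252.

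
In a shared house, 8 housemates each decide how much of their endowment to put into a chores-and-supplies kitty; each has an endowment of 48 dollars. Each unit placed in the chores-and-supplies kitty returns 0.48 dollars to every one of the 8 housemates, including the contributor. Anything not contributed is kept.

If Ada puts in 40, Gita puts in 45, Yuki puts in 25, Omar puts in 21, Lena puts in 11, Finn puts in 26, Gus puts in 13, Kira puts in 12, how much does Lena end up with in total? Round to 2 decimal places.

Total contributed: 40 + 45 + 25 + 21 + 11 + 26 + 13 + 12 = 193.
Each receives 0.48 × 193 = 92.64 from the chores-and-supplies kitty.
Lena keeps 48 − 11 = 37, so Lena's payoff is 37 + 92.64 = 129.64.

129.64 dollars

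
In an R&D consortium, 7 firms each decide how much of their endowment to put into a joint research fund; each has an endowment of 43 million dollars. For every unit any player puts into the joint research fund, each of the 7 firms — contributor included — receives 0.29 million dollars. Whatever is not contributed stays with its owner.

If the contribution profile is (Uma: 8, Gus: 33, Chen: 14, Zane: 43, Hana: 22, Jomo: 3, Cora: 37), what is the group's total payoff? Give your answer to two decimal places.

465.80 million dollars

Total contributed: 8 + 33 + 14 + 43 + 22 + 3 + 37 = 160; total kept: 7 × 43 − 160 = 141.
The joint research fund pays out 0.29 × 7 × 160 = 324.80 in aggregate.
Group total = 141 + 324.80 = 465.80.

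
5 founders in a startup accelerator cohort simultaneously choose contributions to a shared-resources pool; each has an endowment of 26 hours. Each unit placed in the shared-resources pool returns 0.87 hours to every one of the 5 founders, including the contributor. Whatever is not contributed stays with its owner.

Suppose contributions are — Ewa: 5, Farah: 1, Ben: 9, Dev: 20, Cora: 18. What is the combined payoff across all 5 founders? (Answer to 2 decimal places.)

307.55 hours

Total contributed: 5 + 1 + 9 + 20 + 18 = 53; total kept: 5 × 26 − 53 = 77.
The shared-resources pool pays out 0.87 × 5 × 53 = 230.55 in aggregate.
Group total = 77 + 230.55 = 307.55.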